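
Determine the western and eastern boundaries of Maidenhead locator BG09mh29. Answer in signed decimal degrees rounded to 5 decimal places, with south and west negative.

Field B=1, G=6: +1·20° lon, +6·10° lat → SW at lon -160°, lat -30°.
Square 0, 9: +0·2° lon, +9·1° lat → SW at lon -160°, lat -21°.
Subsquare m=12, h=7: +12·0.0833333° lon, +7·0.0416667° lat → SW at lon -159°, lat -20.7083°.
Extended square 2, 9: +2·0.00833333° lon, +9·0.00416667° lat → SW at lon -158.983°, lat -20.6708°.
Cell spans 0.00833333° lon × 0.00416667° lat.
west -158.98333, east -158.97500.

-158.98333, -158.97500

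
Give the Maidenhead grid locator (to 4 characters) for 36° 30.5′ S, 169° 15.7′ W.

AF53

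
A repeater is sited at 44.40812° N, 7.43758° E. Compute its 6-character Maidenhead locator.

Shift to the Maidenhead origin (180°W, 90°S): lon 187.4376, lat 134.4081.
Field: 187.4376/20 → 9 → J, 134.4081/10 → 13 → N; chars JN.
Square: 7.4376/2 → 3, 4.4081/1 → 4; chars 34.
Subsquare: 1.4376/0.0833333 → 17 → r, 0.4081/0.0416667 → 9 → j; chars rj.

JN34rj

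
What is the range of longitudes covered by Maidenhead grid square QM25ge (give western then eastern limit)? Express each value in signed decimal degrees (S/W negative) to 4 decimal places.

Field Q=16, M=12: +16·20° lon, +12·10° lat → SW at lon 140°, lat 30°.
Square 2, 5: +2·2° lon, +5·1° lat → SW at lon 144°, lat 35°.
Subsquare g=6, e=4: +6·0.0833333° lon, +4·0.0416667° lat → SW at lon 144.5°, lat 35.1667°.
Cell spans 0.0833333° lon × 0.0416667° lat.
west 144.5000, east 144.5833.

144.5000, 144.5833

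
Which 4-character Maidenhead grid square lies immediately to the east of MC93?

NC03

Longitude square 9; +1 → 10, wraps to 0, carry into field.
Longitude field M = 12; +1 → 13 = N.
The latitude characters are unchanged.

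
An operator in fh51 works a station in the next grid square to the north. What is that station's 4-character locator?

FH52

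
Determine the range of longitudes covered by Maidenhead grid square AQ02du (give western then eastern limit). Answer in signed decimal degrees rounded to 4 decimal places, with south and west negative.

Field A=0, Q=16: +0·20° lon, +16·10° lat → SW at lon -180°, lat 70°.
Square 0, 2: +0·2° lon, +2·1° lat → SW at lon -180°, lat 72°.
Subsquare d=3, u=20: +3·0.0833333° lon, +20·0.0416667° lat → SW at lon -179.75°, lat 72.8333°.
Cell spans 0.0833333° lon × 0.0416667° lat.
west -179.7500, east -179.6667.

-179.7500, -179.6667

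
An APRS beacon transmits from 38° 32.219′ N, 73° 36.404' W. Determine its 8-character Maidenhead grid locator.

FM38em78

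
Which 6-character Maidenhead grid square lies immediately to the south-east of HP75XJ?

Longitude subsquare x = 23; +1 → 24, wraps to 0 = a, carry into square.
Longitude square 7; +1 → 8.
Latitude subsquare j = 9; −1 → 8 = i.

HP85ai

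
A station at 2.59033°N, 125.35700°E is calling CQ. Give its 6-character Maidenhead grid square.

PJ22qo

Add 180° to longitude and 90° to latitude: 305.3570, 92.5903.
Field: 305.3570/20 → 15 → P, 92.5903/10 → 9 → J; chars PJ.
Square: 5.3570/2 → 2, 2.5903/1 → 2; chars 22.
Subsquare: 1.3570/0.0833333 → 16 → q, 0.5903/0.0416667 → 14 → o; chars qo.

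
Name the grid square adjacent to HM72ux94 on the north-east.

Longitude extended square 9; +1 → 10, wraps to 0, carry into subsquare.
Longitude subsquare u = 20; +1 → 21 = v.
Latitude extended square 4; +1 → 5.

HM72vx05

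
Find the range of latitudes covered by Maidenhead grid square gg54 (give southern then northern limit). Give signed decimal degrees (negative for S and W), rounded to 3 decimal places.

Field G=6, G=6: +6·20° lon, +6·10° lat → SW at lon -60°, lat -30°.
Square 5, 4: +5·2° lon, +4·1° lat → SW at lon -50°, lat -26°.
Cell spans 2° lon × 1° lat.
south -26.000, north -25.000.

-26.000, -25.000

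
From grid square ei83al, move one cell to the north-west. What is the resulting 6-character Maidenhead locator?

EI73xm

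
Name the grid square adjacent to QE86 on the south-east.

QE95

Longitude square 8; +1 → 9.
Latitude square 6; −1 → 5.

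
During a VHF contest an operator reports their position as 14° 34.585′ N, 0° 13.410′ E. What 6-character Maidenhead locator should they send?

Shift to the Maidenhead origin (180°W, 90°S): lon 180.2235, lat 104.5764.
Field (20°×10°, letters A–R): lon ⌊180.2235/20⌋ = 9 → J; lat ⌊104.5764/10⌋ = 10 → K.
Square (2°×1°, digits 0–9): lon ⌊0.2235/2⌋ = 0; lat ⌊4.5764/1⌋ = 4.
Subsquare (5′×2.5′, letters a–x): lon ⌊0.2235/0.0833333⌋ = 2 → c; lat ⌊0.5764/0.0416667⌋ = 13 → n.

JK04cn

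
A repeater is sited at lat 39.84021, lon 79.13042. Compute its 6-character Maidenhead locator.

Add 180° to longitude and 90° to latitude: 259.1304, 129.8402.
Field (20°×10°, letters A–R): 259.1304/20 → 12 → M, 129.8402/10 → 12 → M; chars MM.
Square (2°×1°, digits 0–9): 19.1304/2 → 9, 9.8402/1 → 9; chars 99.
Subsquare (5′×2.5′, letters a–x): 1.1304/0.0833333 → 13 → n, 0.8402/0.0416667 → 20 → u; chars nu.

MM99nu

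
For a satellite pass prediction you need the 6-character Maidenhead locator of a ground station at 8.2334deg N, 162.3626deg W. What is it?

AJ88tf

Shift to the Maidenhead origin (180°W, 90°S): lon 17.6374, lat 98.2334.
Field (20°×10°, letters A–R): 17.6374/20 → 0 → A, 98.2334/10 → 9 → J; chars AJ.
Square (2°×1°, digits 0–9): 17.6374/2 → 8, 8.2334/1 → 8; chars 88.
Subsquare (5′×2.5′, letters a–x): 1.6374/0.0833333 → 19 → t, 0.2334/0.0416667 → 5 → f; chars tf.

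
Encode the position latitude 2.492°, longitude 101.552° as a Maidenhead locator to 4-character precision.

Add 180° to longitude and 90° to latitude: 281.55, 92.49.
Field: 281.55/20 → 14 → O, 92.49/10 → 9 → J; chars OJ.
Square: 1.55/2 → 0, 2.49/1 → 2; chars 02.

OJ02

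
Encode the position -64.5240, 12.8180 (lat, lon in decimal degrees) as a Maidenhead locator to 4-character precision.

JC65

Offset from 180°W / 90°S: lon 192.82°, lat 25.48°.
Field (20°×10°, letters A–R): 192.82/20 → 9 → J, 25.48/10 → 2 → C; chars JC.
Square (2°×1°, digits 0–9): 12.82/2 → 6, 5.48/1 → 5; chars 65.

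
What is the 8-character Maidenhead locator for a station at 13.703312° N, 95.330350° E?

NK73pq98

Offset from 180°W / 90°S: lon 275.33035°, lat 103.70331°.
Field: lon ⌊275.33035/20⌋ = 13 → N; lat ⌊103.70331/10⌋ = 10 → K.
Square: lon ⌊15.33035/2⌋ = 7; lat ⌊3.70331/1⌋ = 3.
Subsquare: lon ⌊1.33035/0.0833333⌋ = 15 → p; lat ⌊0.70331/0.0416667⌋ = 16 → q.
Extended square: lon ⌊0.08035/0.00833333⌋ = 9; lat ⌊0.03665/0.00416667⌋ = 8.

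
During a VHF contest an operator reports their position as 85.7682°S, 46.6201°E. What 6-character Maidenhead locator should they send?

Offset from 180°W / 90°S: lon 226.6201°, lat 4.2318°.
Field: lon ⌊226.6201/20⌋ = 11 → L; lat ⌊4.2318/10⌋ = 0 → A.
Square: lon ⌊6.6201/2⌋ = 3; lat ⌊4.2318/1⌋ = 4.
Subsquare: lon ⌊0.6201/0.0833333⌋ = 7 → h; lat ⌊0.2318/0.0416667⌋ = 5 → f.

LA34hf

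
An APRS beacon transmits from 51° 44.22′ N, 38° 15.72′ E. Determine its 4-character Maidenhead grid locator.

KO91

Add 180° to longitude and 90° to latitude: 218.26, 141.74.
Field: 218.26/20 → 10 → K, 141.74/10 → 14 → O; chars KO.
Square: 18.26/2 → 9, 1.74/1 → 1; chars 91.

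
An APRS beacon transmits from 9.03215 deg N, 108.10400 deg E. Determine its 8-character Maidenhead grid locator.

Shift to the Maidenhead origin (180°W, 90°S): lon 288.10400, lat 99.03215.
Field (20°×10°, letters A–R): 288.10400/20 → 14 → O, 99.03215/10 → 9 → J; chars OJ.
Square (2°×1°, digits 0–9): 8.10400/2 → 4, 9.03215/1 → 9; chars 49.
Subsquare (5′×2.5′, letters a–x): 0.10400/0.0833333 → 1 → b, 0.03215/0.0416667 → 0 → a; chars ba.
Extended square (30″×15″, digits 0–9): 0.02067/0.00833333 → 2, 0.03215/0.00416667 → 7; chars 27.

OJ49ba27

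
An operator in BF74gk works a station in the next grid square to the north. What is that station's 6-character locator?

BF74gl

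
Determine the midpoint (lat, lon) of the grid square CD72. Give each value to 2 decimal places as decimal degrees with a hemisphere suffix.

57.50° S, 125.00° W

Field C=2, D=3: +2·20° lon, +3·10° lat → SW at lon -140°, lat -60°.
Square 7, 2: +7·2° lon, +2·1° lat → SW at lon -126°, lat -58°.
Cell spans 2° lon × 1° lat. Centre is SW corner plus half of each.
latitude 57.50° S, longitude 125.00° W.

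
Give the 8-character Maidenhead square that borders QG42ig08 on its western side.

QG42hg98

Longitude extended square 0; −1 → -1, wraps to 9, carry into subsquare.
Longitude subsquare i = 8; −1 → 7 = h.
The latitude characters are unchanged.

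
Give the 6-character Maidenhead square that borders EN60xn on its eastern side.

Longitude subsquare x = 23; +1 → 24, wraps to 0 = a, carry into square.
Longitude square 6; +1 → 7.
The latitude characters are unchanged.

EN70an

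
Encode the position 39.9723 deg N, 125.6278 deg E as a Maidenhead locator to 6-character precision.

PM29tx

Add 180° to longitude and 90° to latitude: 305.6278, 129.9723.
Field: 305.6278/20 → 15 → P, 129.9723/10 → 12 → M; chars PM.
Square: 5.6278/2 → 2, 9.9723/1 → 9; chars 29.
Subsquare: 1.6278/0.0833333 → 19 → t, 0.9723/0.0416667 → 23 → x; chars tx.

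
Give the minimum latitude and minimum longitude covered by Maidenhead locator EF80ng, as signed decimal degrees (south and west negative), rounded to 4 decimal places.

-39.7500, -82.9167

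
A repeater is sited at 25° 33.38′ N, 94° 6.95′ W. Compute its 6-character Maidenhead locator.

EL25wn

Shift to the Maidenhead origin (180°W, 90°S): lon 85.8842, lat 115.5563.
Field: lon ⌊85.8842/20⌋ = 4 → E; lat ⌊115.5563/10⌋ = 11 → L.
Square: lon ⌊5.8842/2⌋ = 2; lat ⌊5.5563/1⌋ = 5.
Subsquare: lon ⌊1.8842/0.0833333⌋ = 22 → w; lat ⌊0.5563/0.0416667⌋ = 13 → n.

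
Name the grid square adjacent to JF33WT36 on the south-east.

JF33wt45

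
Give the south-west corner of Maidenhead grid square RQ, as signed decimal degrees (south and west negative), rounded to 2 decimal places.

70.00, 160.00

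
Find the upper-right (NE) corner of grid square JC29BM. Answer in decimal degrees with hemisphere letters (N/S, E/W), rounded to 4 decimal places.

60.4583° S, 4.1667° E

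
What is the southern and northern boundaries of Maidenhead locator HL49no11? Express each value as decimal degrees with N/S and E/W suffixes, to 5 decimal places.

29.58750° N, 29.59167° N

Field H=7, L=11: +7·20° lon, +11·10° lat → SW at lon -40°, lat 20°.
Square 4, 9: +4·2° lon, +9·1° lat → SW at lon -32°, lat 29°.
Subsquare n=13, o=14: +13·0.0833333° lon, +14·0.0416667° lat → SW at lon -30.9167°, lat 29.5833°.
Extended square 1, 1: +1·0.00833333° lon, +1·0.00416667° lat → SW at lon -30.9083°, lat 29.5875°.
Cell spans 0.00833333° lon × 0.00416667° lat.
south 29.58750° N, north 29.59167° N.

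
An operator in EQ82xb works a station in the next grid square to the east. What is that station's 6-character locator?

EQ92ab

Longitude subsquare x = 23; +1 → 24, wraps to 0 = a, carry into square.
Longitude square 8; +1 → 9.
The latitude characters are unchanged.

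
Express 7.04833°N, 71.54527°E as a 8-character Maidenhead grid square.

MJ57sb51

Offset from 180°W / 90°S: lon 251.54527°, lat 97.04833°.
Field (20°×10°, letters A–R): 251.54527/20 → 12 → M, 97.04833/10 → 9 → J; chars MJ.
Square (2°×1°, digits 0–9): 11.54527/2 → 5, 7.04833/1 → 7; chars 57.
Subsquare (5′×2.5′, letters a–x): 1.54527/0.0833333 → 18 → s, 0.04833/0.0416667 → 1 → b; chars sb.
Extended square (30″×15″, digits 0–9): 0.04527/0.00833333 → 5, 0.00666/0.00416667 → 1; chars 51.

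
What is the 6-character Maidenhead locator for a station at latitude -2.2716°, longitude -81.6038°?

EI97er

Offset from 180°W / 90°S: lon 98.3962°, lat 87.7284°.
Field: lon ⌊98.3962/20⌋ = 4 → E; lat ⌊87.7284/10⌋ = 8 → I.
Square: lon ⌊18.3962/2⌋ = 9; lat ⌊7.7284/1⌋ = 7.
Subsquare: lon ⌊0.3962/0.0833333⌋ = 4 → e; lat ⌊0.7284/0.0416667⌋ = 17 → r.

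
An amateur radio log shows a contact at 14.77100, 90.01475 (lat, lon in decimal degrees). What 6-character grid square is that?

Offset from 180°W / 90°S: lon 270.0147°, lat 104.7710°.
Field: 270.0147/20 → 13 → N, 104.7710/10 → 10 → K; chars NK.
Square: 10.0147/2 → 5, 4.7710/1 → 4; chars 54.
Subsquare: 0.0147/0.0833333 → 0 → a, 0.7710/0.0416667 → 18 → s; chars as.

NK54as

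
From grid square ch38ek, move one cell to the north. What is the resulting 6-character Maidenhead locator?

Latitude subsquare k = 10; +1 → 11 = l.
The longitude characters are unchanged.

CH38el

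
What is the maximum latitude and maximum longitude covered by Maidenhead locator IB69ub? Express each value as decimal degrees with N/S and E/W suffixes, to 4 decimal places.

Field I=8, B=1: +8·20° lon, +1·10° lat → SW at lon -20°, lat -80°.
Square 6, 9: +6·2° lon, +9·1° lat → SW at lon -8°, lat -71°.
Subsquare u=20, b=1: +20·0.0833333° lon, +1·0.0416667° lat → SW at lon -6.33333°, lat -70.9583°.
Cell spans 0.0833333° lon × 0.0416667° lat. NE corner is SW corner plus one full cell.
latitude 70.9167° S, longitude 6.2500° W.

70.9167° S, 6.2500° W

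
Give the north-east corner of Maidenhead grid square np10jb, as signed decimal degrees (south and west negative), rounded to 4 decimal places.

60.0833, 82.8333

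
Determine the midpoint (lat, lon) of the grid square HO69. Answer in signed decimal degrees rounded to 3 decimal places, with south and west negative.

Field H=7, O=14: +7·20° lon, +14·10° lat → SW at lon -40°, lat 50°.
Square 6, 9: +6·2° lon, +9·1° lat → SW at lon -28°, lat 59°.
Cell spans 2° lon × 1° lat. Centre is SW corner plus half of each.
latitude 59.500, longitude -27.000.

59.500, -27.000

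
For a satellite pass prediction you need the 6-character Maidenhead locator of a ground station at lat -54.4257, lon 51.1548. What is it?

Offset from 180°W / 90°S: lon 231.1548°, lat 35.5743°.
Field: lon ⌊231.1548/20⌋ = 11 → L; lat ⌊35.5743/10⌋ = 3 → D.
Square: lon ⌊11.1548/2⌋ = 5; lat ⌊5.5743/1⌋ = 5.
Subsquare: lon ⌊1.1548/0.0833333⌋ = 13 → n; lat ⌊0.5743/0.0416667⌋ = 13 → n.

LD55nn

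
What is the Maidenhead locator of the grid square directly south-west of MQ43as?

MQ33xr

Longitude subsquare a = 0; −1 → -1, wraps to 23 = x, carry into square.
Longitude square 4; −1 → 3.
Latitude subsquare s = 18; −1 → 17 = r.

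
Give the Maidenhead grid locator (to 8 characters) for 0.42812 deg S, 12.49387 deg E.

JI69fn97

Add 180° to longitude and 90° to latitude: 192.49387, 89.57188.
Field: lon ⌊192.49387/20⌋ = 9 → J; lat ⌊89.57188/10⌋ = 8 → I.
Square: lon ⌊12.49387/2⌋ = 6; lat ⌊9.57188/1⌋ = 9.
Subsquare: lon ⌊0.49387/0.0833333⌋ = 5 → f; lat ⌊0.57188/0.0416667⌋ = 13 → n.
Extended square: lon ⌊0.07720/0.00833333⌋ = 9; lat ⌊0.03021/0.00416667⌋ = 7.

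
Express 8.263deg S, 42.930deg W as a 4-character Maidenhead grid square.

Add 180° to longitude and 90° to latitude: 137.07, 81.74.
Field: 137.07/20 → 6 → G, 81.74/10 → 8 → I; chars GI.
Square: 17.07/2 → 8, 1.74/1 → 1; chars 81.

GI81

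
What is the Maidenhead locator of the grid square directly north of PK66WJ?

PK66wk

Latitude subsquare j = 9; +1 → 10 = k.
The longitude characters are unchanged.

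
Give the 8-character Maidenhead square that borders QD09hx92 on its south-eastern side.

QD09ix01

Longitude extended square 9; +1 → 10, wraps to 0, carry into subsquare.
Longitude subsquare h = 7; +1 → 8 = i.
Latitude extended square 2; −1 → 1.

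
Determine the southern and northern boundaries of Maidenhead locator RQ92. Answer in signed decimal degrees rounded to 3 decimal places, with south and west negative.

Field R=17, Q=16: +17·20° lon, +16·10° lat → SW at lon 160°, lat 70°.
Square 9, 2: +9·2° lon, +2·1° lat → SW at lon 178°, lat 72°.
Cell spans 2° lon × 1° lat.
south 72.000, north 73.000.

72.000, 73.000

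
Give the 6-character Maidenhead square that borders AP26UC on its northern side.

Latitude subsquare c = 2; +1 → 3 = d.
The longitude characters are unchanged.

AP26ud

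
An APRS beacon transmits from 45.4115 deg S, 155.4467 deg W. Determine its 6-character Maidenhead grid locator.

BE24go

Add 180° to longitude and 90° to latitude: 24.5533, 44.5885.
Field: 24.5533/20 → 1 → B, 44.5885/10 → 4 → E; chars BE.
Square: 4.5533/2 → 2, 4.5885/1 → 4; chars 24.
Subsquare: 0.5533/0.0833333 → 6 → g, 0.5885/0.0416667 → 14 → o; chars go.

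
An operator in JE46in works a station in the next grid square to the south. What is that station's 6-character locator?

JE46im

Latitude subsquare n = 13; −1 → 12 = m.
The longitude characters are unchanged.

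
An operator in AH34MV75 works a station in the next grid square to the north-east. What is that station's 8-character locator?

AH34mv86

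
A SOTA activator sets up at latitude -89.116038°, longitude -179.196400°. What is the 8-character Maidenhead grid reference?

AA00jv62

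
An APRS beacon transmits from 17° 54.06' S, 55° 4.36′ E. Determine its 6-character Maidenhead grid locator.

Add 180° to longitude and 90° to latitude: 235.0727, 72.0990.
Field: 235.0727/20 → 11 → L, 72.0990/10 → 7 → H; chars LH.
Square: 15.0727/2 → 7, 2.0990/1 → 2; chars 72.
Subsquare: 1.0727/0.0833333 → 12 → m, 0.0990/0.0416667 → 2 → c; chars mc.

LH72mc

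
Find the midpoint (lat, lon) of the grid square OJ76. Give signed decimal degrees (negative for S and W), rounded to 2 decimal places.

Field O=14, J=9: +14·20° lon, +9·10° lat → SW at lon 100°, lat 0°.
Square 7, 6: +7·2° lon, +6·1° lat → SW at lon 114°, lat 6°.
Cell spans 2° lon × 1° lat. Centre is SW corner plus half of each.
latitude 6.50, longitude 115.00.

6.50, 115.00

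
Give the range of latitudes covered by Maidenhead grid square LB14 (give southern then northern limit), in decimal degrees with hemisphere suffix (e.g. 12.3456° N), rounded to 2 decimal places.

Field L=11, B=1: +11·20° lon, +1·10° lat → SW at lon 40°, lat -80°.
Square 1, 4: +1·2° lon, +4·1° lat → SW at lon 42°, lat -76°.
Cell spans 2° lon × 1° lat.
south 76.00° S, north 75.00° S.

76.00° S, 75.00° S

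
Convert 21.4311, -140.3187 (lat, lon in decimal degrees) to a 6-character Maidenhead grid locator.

BL91uk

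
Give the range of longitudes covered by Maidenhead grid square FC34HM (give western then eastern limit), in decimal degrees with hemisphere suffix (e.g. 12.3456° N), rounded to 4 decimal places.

Field F=5, C=2: +5·20° lon, +2·10° lat → SW at lon -80°, lat -70°.
Square 3, 4: +3·2° lon, +4·1° lat → SW at lon -74°, lat -66°.
Subsquare h=7, m=12: +7·0.0833333° lon, +12·0.0416667° lat → SW at lon -73.4167°, lat -65.5°.
Cell spans 0.0833333° lon × 0.0416667° lat.
west 73.4167° W, east 73.3333° W.

73.4167° W, 73.3333° W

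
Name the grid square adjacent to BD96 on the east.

CD06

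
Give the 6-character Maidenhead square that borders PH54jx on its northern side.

PH55ja

Latitude subsquare x = 23; +1 → 24, wraps to 0 = a, carry into square.
Latitude square 4; +1 → 5.
The longitude characters are unchanged.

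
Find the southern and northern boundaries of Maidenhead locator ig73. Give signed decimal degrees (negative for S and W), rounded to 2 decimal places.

-27.00, -26.00

Field I=8, G=6: +8·20° lon, +6·10° lat → SW at lon -20°, lat -30°.
Square 7, 3: +7·2° lon, +3·1° lat → SW at lon -6°, lat -27°.
Cell spans 2° lon × 1° lat.
south -27.00, north -26.00.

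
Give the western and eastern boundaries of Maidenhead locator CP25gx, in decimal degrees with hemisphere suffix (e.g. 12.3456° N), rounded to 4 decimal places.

Field C=2, P=15: +2·20° lon, +15·10° lat → SW at lon -140°, lat 60°.
Square 2, 5: +2·2° lon, +5·1° lat → SW at lon -136°, lat 65°.
Subsquare g=6, x=23: +6·0.0833333° lon, +23·0.0416667° lat → SW at lon -135.5°, lat 65.9583°.
Cell spans 0.0833333° lon × 0.0416667° lat.
west 135.5000° W, east 135.4167° W.

135.5000° W, 135.4167° W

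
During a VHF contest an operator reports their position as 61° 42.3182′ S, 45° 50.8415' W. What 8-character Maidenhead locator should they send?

GC78bh80

Add 180° to longitude and 90° to latitude: 134.15264, 28.29470.
Field: lon ⌊134.15264/20⌋ = 6 → G; lat ⌊28.29470/10⌋ = 2 → C.
Square: lon ⌊14.15264/2⌋ = 7; lat ⌊8.29470/1⌋ = 8.
Subsquare: lon ⌊0.15264/0.0833333⌋ = 1 → b; lat ⌊0.29470/0.0416667⌋ = 7 → h.
Extended square: lon ⌊0.06931/0.00833333⌋ = 8; lat ⌊0.00303/0.00416667⌋ = 0.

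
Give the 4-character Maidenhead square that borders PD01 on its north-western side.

OD92

Longitude square 0; −1 → -1, wraps to 9, carry into field.
Longitude field P = 15; −1 → 14 = O.
Latitude square 1; +1 → 2.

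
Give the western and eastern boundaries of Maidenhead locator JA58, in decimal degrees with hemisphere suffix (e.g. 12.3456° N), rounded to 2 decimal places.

10.00° E, 12.00° E

Field J=9, A=0: +9·20° lon, +0·10° lat → SW at lon 0°, lat -90°.
Square 5, 8: +5·2° lon, +8·1° lat → SW at lon 10°, lat -82°.
Cell spans 2° lon × 1° lat.
west 10.00° E, east 12.00° E.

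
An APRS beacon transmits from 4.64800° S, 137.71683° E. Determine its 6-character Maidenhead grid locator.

Shift to the Maidenhead origin (180°W, 90°S): lon 317.7168, lat 85.3520.
Field (20°×10°, letters A–R): 317.7168/20 → 15 → P, 85.3520/10 → 8 → I; chars PI.
Square (2°×1°, digits 0–9): 17.7168/2 → 8, 5.3520/1 → 5; chars 85.
Subsquare (5′×2.5′, letters a–x): 1.7168/0.0833333 → 20 → u, 0.3520/0.0416667 → 8 → i; chars ui.

PI85ui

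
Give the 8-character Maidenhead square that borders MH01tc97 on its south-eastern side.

MH01uc06

Longitude extended square 9; +1 → 10, wraps to 0, carry into subsquare.
Longitude subsquare t = 19; +1 → 20 = u.
Latitude extended square 7; −1 → 6.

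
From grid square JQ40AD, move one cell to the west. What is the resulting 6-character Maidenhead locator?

JQ30xd

Longitude subsquare a = 0; −1 → -1, wraps to 23 = x, carry into square.
Longitude square 4; −1 → 3.
The latitude characters are unchanged.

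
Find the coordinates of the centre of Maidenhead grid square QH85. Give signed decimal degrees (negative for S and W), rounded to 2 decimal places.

-14.50, 157.00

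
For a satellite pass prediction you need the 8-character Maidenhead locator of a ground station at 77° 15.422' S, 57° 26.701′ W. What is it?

GB12gr68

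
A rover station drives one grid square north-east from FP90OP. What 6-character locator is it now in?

FP90pq

Longitude subsquare o = 14; +1 → 15 = p.
Latitude subsquare p = 15; +1 → 16 = q.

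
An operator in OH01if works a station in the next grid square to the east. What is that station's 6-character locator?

Longitude subsquare i = 8; +1 → 9 = j.
The latitude characters are unchanged.

OH01jf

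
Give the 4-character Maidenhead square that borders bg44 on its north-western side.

BG35

Longitude square 4; −1 → 3.
Latitude square 4; +1 → 5.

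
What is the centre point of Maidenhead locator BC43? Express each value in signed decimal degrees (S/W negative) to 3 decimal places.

Field B=1, C=2: +1·20° lon, +2·10° lat → SW at lon -160°, lat -70°.
Square 4, 3: +4·2° lon, +3·1° lat → SW at lon -152°, lat -67°.
Cell spans 2° lon × 1° lat. Centre is SW corner plus half of each.
latitude -66.500, longitude -151.000.

-66.500, -151.000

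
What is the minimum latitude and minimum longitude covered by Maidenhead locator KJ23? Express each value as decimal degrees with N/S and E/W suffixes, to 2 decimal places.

3.00° N, 24.00° E

Field K=10, J=9: +10·20° lon, +9·10° lat → SW at lon 20°, lat 0°.
Square 2, 3: +2·2° lon, +3·1° lat → SW at lon 24°, lat 3°.
latitude 3.00° N, longitude 24.00° E.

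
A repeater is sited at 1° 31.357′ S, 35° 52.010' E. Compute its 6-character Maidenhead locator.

Offset from 180°W / 90°S: lon 215.8668°, lat 88.4774°.
Field: 215.8668/20 → 10 → K, 88.4774/10 → 8 → I; chars KI.
Square: 15.8668/2 → 7, 8.4774/1 → 8; chars 78.
Subsquare: 1.8668/0.0833333 → 22 → w, 0.4774/0.0416667 → 11 → l; chars wl.

KI78wl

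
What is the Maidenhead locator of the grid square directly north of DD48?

DD49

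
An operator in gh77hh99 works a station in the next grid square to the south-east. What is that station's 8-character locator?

Longitude extended square 9; +1 → 10, wraps to 0, carry into subsquare.
Longitude subsquare h = 7; +1 → 8 = i.
Latitude extended square 9; −1 → 8.

GH77ih08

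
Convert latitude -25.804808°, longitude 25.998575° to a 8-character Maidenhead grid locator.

KG24xe96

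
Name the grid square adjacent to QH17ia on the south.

QH16ix

Latitude subsquare a = 0; −1 → -1, wraps to 23 = x, carry into square.
Latitude square 7; −1 → 6.
The longitude characters are unchanged.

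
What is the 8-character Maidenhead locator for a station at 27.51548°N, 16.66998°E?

JL87im03

Shift to the Maidenhead origin (180°W, 90°S): lon 196.66998, lat 117.51548.
Field: 196.66998/20 → 9 → J, 117.51548/10 → 11 → L; chars JL.
Square: 16.66998/2 → 8, 7.51548/1 → 7; chars 87.
Subsquare: 0.66998/0.0833333 → 8 → i, 0.51548/0.0416667 → 12 → m; chars im.
Extended square: 0.00331/0.00833333 → 0, 0.01548/0.00416667 → 3; chars 03.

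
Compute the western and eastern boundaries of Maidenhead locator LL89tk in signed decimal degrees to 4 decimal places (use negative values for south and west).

Field L=11, L=11: +11·20° lon, +11·10° lat → SW at lon 40°, lat 20°.
Square 8, 9: +8·2° lon, +9·1° lat → SW at lon 56°, lat 29°.
Subsquare t=19, k=10: +19·0.0833333° lon, +10·0.0416667° lat → SW at lon 57.5833°, lat 29.4167°.
Cell spans 0.0833333° lon × 0.0416667° lat.
west 57.5833, east 57.6667.

57.5833, 57.6667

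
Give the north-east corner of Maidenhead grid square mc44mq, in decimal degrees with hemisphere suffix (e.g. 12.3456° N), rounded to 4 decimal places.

65.2917° S, 69.0833° E

Field M=12, C=2: +12·20° lon, +2·10° lat → SW at lon 60°, lat -70°.
Square 4, 4: +4·2° lon, +4·1° lat → SW at lon 68°, lat -66°.
Subsquare m=12, q=16: +12·0.0833333° lon, +16·0.0416667° lat → SW at lon 69°, lat -65.3333°.
Cell spans 0.0833333° lon × 0.0416667° lat. NE corner is SW corner plus one full cell.
latitude 65.2917° S, longitude 69.0833° E.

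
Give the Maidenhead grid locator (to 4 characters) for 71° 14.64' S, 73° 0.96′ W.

Offset from 180°W / 90°S: lon 106.98°, lat 18.76°.
Field: 106.98/20 → 5 → F, 18.76/10 → 1 → B; chars FB.
Square: 6.98/2 → 3, 8.76/1 → 8; chars 38.

FB38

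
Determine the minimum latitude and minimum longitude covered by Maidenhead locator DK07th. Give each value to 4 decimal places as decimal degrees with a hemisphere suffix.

17.2917° N, 118.4167° W

Field D=3, K=10: +3·20° lon, +10·10° lat → SW at lon -120°, lat 10°.
Square 0, 7: +0·2° lon, +7·1° lat → SW at lon -120°, lat 17°.
Subsquare t=19, h=7: +19·0.0833333° lon, +7·0.0416667° lat → SW at lon -118.417°, lat 17.2917°.
latitude 17.2917° N, longitude 118.4167° W.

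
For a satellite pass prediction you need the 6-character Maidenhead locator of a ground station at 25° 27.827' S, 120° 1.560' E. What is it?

Offset from 180°W / 90°S: lon 300.0260°, lat 64.5362°.
Field: 300.0260/20 → 15 → P, 64.5362/10 → 6 → G; chars PG.
Square: 0.0260/2 → 0, 4.5362/1 → 4; chars 04.
Subsquare: 0.0260/0.0833333 → 0 → a, 0.5362/0.0416667 → 12 → m; chars am.

PG04am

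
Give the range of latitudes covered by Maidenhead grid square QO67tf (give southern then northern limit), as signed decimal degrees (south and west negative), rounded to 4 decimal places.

Field Q=16, O=14: +16·20° lon, +14·10° lat → SW at lon 140°, lat 50°.
Square 6, 7: +6·2° lon, +7·1° lat → SW at lon 152°, lat 57°.
Subsquare t=19, f=5: +19·0.0833333° lon, +5·0.0416667° lat → SW at lon 153.583°, lat 57.2083°.
Cell spans 0.0833333° lon × 0.0416667° lat.
south 57.2083, north 57.2500.

57.2083, 57.2500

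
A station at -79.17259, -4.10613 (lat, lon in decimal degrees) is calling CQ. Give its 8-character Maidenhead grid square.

IB70wt78

Add 180° to longitude and 90° to latitude: 175.89387, 10.82741.
Field: 175.89387/20 → 8 → I, 10.82741/10 → 1 → B; chars IB.
Square: 15.89387/2 → 7, 0.82741/1 → 0; chars 70.
Subsquare: 1.89387/0.0833333 → 22 → w, 0.82741/0.0416667 → 19 → t; chars wt.
Extended square: 0.06054/0.00833333 → 7, 0.03574/0.00416667 → 8; chars 78.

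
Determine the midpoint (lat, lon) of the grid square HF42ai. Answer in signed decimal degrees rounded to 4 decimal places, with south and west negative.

-37.6458, -31.9583

Field H=7, F=5: +7·20° lon, +5·10° lat → SW at lon -40°, lat -40°.
Square 4, 2: +4·2° lon, +2·1° lat → SW at lon -32°, lat -38°.
Subsquare a=0, i=8: +0·0.0833333° lon, +8·0.0416667° lat → SW at lon -32°, lat -37.6667°.
Cell spans 0.0833333° lon × 0.0416667° lat. Centre is SW corner plus half of each.
latitude -37.6458, longitude -31.9583.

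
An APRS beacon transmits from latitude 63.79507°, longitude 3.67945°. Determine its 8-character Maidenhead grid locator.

Offset from 180°W / 90°S: lon 183.67945°, lat 153.79507°.
Field (20°×10°, letters A–R): lon ⌊183.67945/20⌋ = 9 → J; lat ⌊153.79507/10⌋ = 15 → P.
Square (2°×1°, digits 0–9): lon ⌊3.67945/2⌋ = 1; lat ⌊3.79507/1⌋ = 3.
Subsquare (5′×2.5′, letters a–x): lon ⌊1.67945/0.0833333⌋ = 20 → u; lat ⌊0.79507/0.0416667⌋ = 19 → t.
Extended square (30″×15″, digits 0–9): lon ⌊0.01278/0.00833333⌋ = 1; lat ⌊0.00340/0.00416667⌋ = 0.

JP13ut10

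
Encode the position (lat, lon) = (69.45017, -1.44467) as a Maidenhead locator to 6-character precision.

Shift to the Maidenhead origin (180°W, 90°S): lon 178.5553, lat 159.4502.
Field (20°×10°, letters A–R): 178.5553/20 → 8 → I, 159.4502/10 → 15 → P; chars IP.
Square (2°×1°, digits 0–9): 18.5553/2 → 9, 9.4502/1 → 9; chars 99.
Subsquare (5′×2.5′, letters a–x): 0.5553/0.0833333 → 6 → g, 0.4502/0.0416667 → 10 → k; chars gk.

IP99gk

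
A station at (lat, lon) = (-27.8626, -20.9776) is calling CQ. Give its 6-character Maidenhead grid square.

Offset from 180°W / 90°S: lon 159.0224°, lat 62.1374°.
Field: lon ⌊159.0224/20⌋ = 7 → H; lat ⌊62.1374/10⌋ = 6 → G.
Square: lon ⌊19.0224/2⌋ = 9; lat ⌊2.1374/1⌋ = 2.
Subsquare: lon ⌊1.0224/0.0833333⌋ = 12 → m; lat ⌊0.1374/0.0416667⌋ = 3 → d.

HG92md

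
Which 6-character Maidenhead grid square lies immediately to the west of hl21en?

Longitude subsquare e = 4; −1 → 3 = d.
The latitude characters are unchanged.

HL21dn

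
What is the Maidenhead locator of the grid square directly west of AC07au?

RC97xu

Longitude subsquare a = 0; −1 → -1, wraps to 23 = x, carry into square.
Longitude square 0; −1 → -1, wraps to 9, carry into field.
Longitude field A = 0; −1 → -1, wraps to 17 = R, wrapping around the antimeridian.
The latitude characters are unchanged.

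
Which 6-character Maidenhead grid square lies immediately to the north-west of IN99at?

IN89xu

Longitude subsquare a = 0; −1 → -1, wraps to 23 = x, carry into square.
Longitude square 9; −1 → 8.
Latitude subsquare t = 19; +1 → 20 = u.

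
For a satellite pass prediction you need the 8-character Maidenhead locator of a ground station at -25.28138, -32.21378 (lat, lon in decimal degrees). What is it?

Add 180° to longitude and 90° to latitude: 147.78622, 64.71862.
Field (20°×10°, letters A–R): lon ⌊147.78622/20⌋ = 7 → H; lat ⌊64.71862/10⌋ = 6 → G.
Square (2°×1°, digits 0–9): lon ⌊7.78622/2⌋ = 3; lat ⌊4.71862/1⌋ = 4.
Subsquare (5′×2.5′, letters a–x): lon ⌊1.78622/0.0833333⌋ = 21 → v; lat ⌊0.71862/0.0416667⌋ = 17 → r.
Extended square (30″×15″, digits 0–9): lon ⌊0.03622/0.00833333⌋ = 4; lat ⌊0.01029/0.00416667⌋ = 2.

HG34vr42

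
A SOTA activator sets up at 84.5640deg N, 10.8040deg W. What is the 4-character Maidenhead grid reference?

IR44

Add 180° to longitude and 90° to latitude: 169.20, 174.56.
Field: lon ⌊169.20/20⌋ = 8 → I; lat ⌊174.56/10⌋ = 17 → R.
Square: lon ⌊9.20/2⌋ = 4; lat ⌊4.56/1⌋ = 4.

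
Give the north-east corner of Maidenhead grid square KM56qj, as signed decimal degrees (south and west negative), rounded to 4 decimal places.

Field K=10, M=12: +10·20° lon, +12·10° lat → SW at lon 20°, lat 30°.
Square 5, 6: +5·2° lon, +6·1° lat → SW at lon 30°, lat 36°.
Subsquare q=16, j=9: +16·0.0833333° lon, +9·0.0416667° lat → SW at lon 31.3333°, lat 36.375°.
Cell spans 0.0833333° lon × 0.0416667° lat. NE corner is SW corner plus one full cell.
latitude 36.4167, longitude 31.4167.

36.4167, 31.4167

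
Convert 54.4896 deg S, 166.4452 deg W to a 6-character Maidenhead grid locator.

Shift to the Maidenhead origin (180°W, 90°S): lon 13.5548, lat 35.5104.
Field (20°×10°, letters A–R): lon ⌊13.5548/20⌋ = 0 → A; lat ⌊35.5104/10⌋ = 3 → D.
Square (2°×1°, digits 0–9): lon ⌊13.5548/2⌋ = 6; lat ⌊5.5104/1⌋ = 5.
Subsquare (5′×2.5′, letters a–x): lon ⌊1.5548/0.0833333⌋ = 18 → s; lat ⌊0.5104/0.0416667⌋ = 12 → m.

AD65sm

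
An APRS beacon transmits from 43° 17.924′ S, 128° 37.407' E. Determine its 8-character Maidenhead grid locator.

PE46hq48

Add 180° to longitude and 90° to latitude: 308.62345, 46.70127.
Field: 308.62345/20 → 15 → P, 46.70127/10 → 4 → E; chars PE.
Square: 8.62345/2 → 4, 6.70127/1 → 6; chars 46.
Subsquare: 0.62345/0.0833333 → 7 → h, 0.70127/0.0416667 → 16 → q; chars hq.
Extended square: 0.04012/0.00833333 → 4, 0.03460/0.00416667 → 8; chars 48.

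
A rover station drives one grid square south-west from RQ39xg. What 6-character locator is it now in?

Longitude subsquare x = 23; −1 → 22 = w.
Latitude subsquare g = 6; −1 → 5 = f.

RQ39wf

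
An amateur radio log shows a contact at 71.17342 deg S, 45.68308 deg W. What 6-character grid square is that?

Add 180° to longitude and 90° to latitude: 134.3169, 18.8266.
Field: 134.3169/20 → 6 → G, 18.8266/10 → 1 → B; chars GB.
Square: 14.3169/2 → 7, 8.8266/1 → 8; chars 78.
Subsquare: 0.3169/0.0833333 → 3 → d, 0.8266/0.0416667 → 19 → t; chars dt.

GB78dt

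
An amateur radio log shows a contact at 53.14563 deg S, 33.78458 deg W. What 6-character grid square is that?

HD36cu

Shift to the Maidenhead origin (180°W, 90°S): lon 146.2154, lat 36.8544.
Field (20°×10°, letters A–R): 146.2154/20 → 7 → H, 36.8544/10 → 3 → D; chars HD.
Square (2°×1°, digits 0–9): 6.2154/2 → 3, 6.8544/1 → 6; chars 36.
Subsquare (5′×2.5′, letters a–x): 0.2154/0.0833333 → 2 → c, 0.8544/0.0416667 → 20 → u; chars cu.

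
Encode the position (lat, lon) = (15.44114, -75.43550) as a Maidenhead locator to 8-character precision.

FK25gk75

Add 180° to longitude and 90° to latitude: 104.56450, 105.44114.
Field: 104.56450/20 → 5 → F, 105.44114/10 → 10 → K; chars FK.
Square: 4.56450/2 → 2, 5.44114/1 → 5; chars 25.
Subsquare: 0.56450/0.0833333 → 6 → g, 0.44114/0.0416667 → 10 → k; chars gk.
Extended square: 0.06450/0.00833333 → 7, 0.02447/0.00416667 → 5; chars 75.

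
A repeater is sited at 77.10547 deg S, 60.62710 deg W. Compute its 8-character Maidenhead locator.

Offset from 180°W / 90°S: lon 119.37290°, lat 12.89453°.
Field: 119.37290/20 → 5 → F, 12.89453/10 → 1 → B; chars FB.
Square: 19.37290/2 → 9, 2.89453/1 → 2; chars 92.
Subsquare: 1.37290/0.0833333 → 16 → q, 0.89453/0.0416667 → 21 → v; chars qv.
Extended square: 0.03957/0.00833333 → 4, 0.01953/0.00416667 → 4; chars 44.

FB92qv44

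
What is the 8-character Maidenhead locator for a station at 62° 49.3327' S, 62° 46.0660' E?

MC17je22

Shift to the Maidenhead origin (180°W, 90°S): lon 242.76777, lat 27.17779.
Field: 242.76777/20 → 12 → M, 27.17779/10 → 2 → C; chars MC.
Square: 2.76777/2 → 1, 7.17779/1 → 7; chars 17.
Subsquare: 0.76777/0.0833333 → 9 → j, 0.17779/0.0416667 → 4 → e; chars je.
Extended square: 0.01777/0.00833333 → 2, 0.01112/0.00416667 → 2; chars 22.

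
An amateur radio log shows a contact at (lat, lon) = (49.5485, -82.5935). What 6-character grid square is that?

Offset from 180°W / 90°S: lon 97.4065°, lat 139.5485°.
Field (20°×10°, letters A–R): 97.4065/20 → 4 → E, 139.5485/10 → 13 → N; chars EN.
Square (2°×1°, digits 0–9): 17.4065/2 → 8, 9.5485/1 → 9; chars 89.
Subsquare (5′×2.5′, letters a–x): 1.4065/0.0833333 → 16 → q, 0.5485/0.0416667 → 13 → n; chars qn.

EN89qn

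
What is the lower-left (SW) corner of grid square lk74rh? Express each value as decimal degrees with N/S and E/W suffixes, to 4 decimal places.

14.2917° N, 55.4167° E

Field L=11, K=10: +11·20° lon, +10·10° lat → SW at lon 40°, lat 10°.
Square 7, 4: +7·2° lon, +4·1° lat → SW at lon 54°, lat 14°.
Subsquare r=17, h=7: +17·0.0833333° lon, +7·0.0416667° lat → SW at lon 55.4167°, lat 14.2917°.
latitude 14.2917° N, longitude 55.4167° E.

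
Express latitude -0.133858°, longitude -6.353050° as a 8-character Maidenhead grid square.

II69tu77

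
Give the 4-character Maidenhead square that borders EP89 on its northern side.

Latitude square 9; +1 → 10, wraps to 0, carry into field.
Latitude field P = 15; +1 → 16 = Q.
The longitude characters are unchanged.

EQ80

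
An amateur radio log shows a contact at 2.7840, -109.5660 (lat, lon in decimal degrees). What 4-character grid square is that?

DJ52

Add 180° to longitude and 90° to latitude: 70.43, 92.78.
Field: lon ⌊70.43/20⌋ = 3 → D; lat ⌊92.78/10⌋ = 9 → J.
Square: lon ⌊10.43/2⌋ = 5; lat ⌊2.78/1⌋ = 2.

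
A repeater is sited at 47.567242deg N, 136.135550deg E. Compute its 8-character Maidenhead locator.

PN87bn66

Offset from 180°W / 90°S: lon 316.13555°, lat 137.56724°.
Field: lon ⌊316.13555/20⌋ = 15 → P; lat ⌊137.56724/10⌋ = 13 → N.
Square: lon ⌊16.13555/2⌋ = 8; lat ⌊7.56724/1⌋ = 7.
Subsquare: lon ⌊0.13555/0.0833333⌋ = 1 → b; lat ⌊0.56724/0.0416667⌋ = 13 → n.
Extended square: lon ⌊0.05222/0.00833333⌋ = 6; lat ⌊0.02558/0.00416667⌋ = 6.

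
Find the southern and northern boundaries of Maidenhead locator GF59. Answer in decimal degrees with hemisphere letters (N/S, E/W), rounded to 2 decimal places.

Field G=6, F=5: +6·20° lon, +5·10° lat → SW at lon -60°, lat -40°.
Square 5, 9: +5·2° lon, +9·1° lat → SW at lon -50°, lat -31°.
Cell spans 2° lon × 1° lat.
south 31.00° S, north 30.00° S.

31.00° S, 30.00° S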